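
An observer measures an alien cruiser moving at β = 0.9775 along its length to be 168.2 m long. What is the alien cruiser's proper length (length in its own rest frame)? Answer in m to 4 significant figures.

L₀ ≈ 797.4 m

γ = 1/√(1 − 0.9775²) = 4.74079
L₀ = γL = 4.74079 × 168.2 = 797.4 m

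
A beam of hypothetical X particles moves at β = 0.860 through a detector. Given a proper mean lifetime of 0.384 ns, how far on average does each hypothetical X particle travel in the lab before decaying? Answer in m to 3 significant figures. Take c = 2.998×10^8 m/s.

d ≈ 0.194 m

γ = 1/√(1 − 0.860²) = 1.9597
Dilated lifetime: Δt = γτ₀ = 1.9597 × 0.384 ns = 0.75251 ns
d = vΔt = 0.860c × 0.75251 ns = 2.5783×10^8 m/s × 7.5251×10^-10 s = 0.194 m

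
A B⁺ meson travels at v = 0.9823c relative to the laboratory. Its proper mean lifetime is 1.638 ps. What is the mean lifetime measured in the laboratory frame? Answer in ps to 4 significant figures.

Δt ≈ 8.745 ps

γ = 1/√(1 − 0.9823²) = 5.33862
Time dilation: Δt = γτ₀ = 5.33862 × 1.638 ps = 8.745 ps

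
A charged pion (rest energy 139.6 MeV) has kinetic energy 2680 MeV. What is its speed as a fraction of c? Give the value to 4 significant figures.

γ = 1 + K/(m₀c²) = 1 + 2680/139.6 = 20.1977
β = √(1 − 1/γ²) = 0.9988

β ≈ 0.9988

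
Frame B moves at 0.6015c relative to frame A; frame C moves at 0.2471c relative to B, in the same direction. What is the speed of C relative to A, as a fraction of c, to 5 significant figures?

u ≈ 0.73879c

Compose boost 2: (0.2471 + 0.6015)/(1 + 0.2471×0.6015) = 0.84860/1.148631 = 0.73879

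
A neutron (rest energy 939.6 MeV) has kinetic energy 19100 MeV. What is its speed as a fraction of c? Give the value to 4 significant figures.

γ = 1 + K/(m₀c²) = 1 + 19100/939.6 = 21.3278
β = √(1 − 1/γ²) = 0.9989

β ≈ 0.9989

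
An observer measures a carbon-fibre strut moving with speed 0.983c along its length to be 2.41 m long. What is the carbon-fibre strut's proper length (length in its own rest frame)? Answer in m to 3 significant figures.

L₀ ≈ 13.1 m

γ = 1/√(1 − 0.983²) = 5.4465
L₀ = γL = 5.4465 × 2.41 = 13.1 m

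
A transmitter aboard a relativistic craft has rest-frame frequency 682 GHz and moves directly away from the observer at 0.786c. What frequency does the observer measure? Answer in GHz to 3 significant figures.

Relativistic Doppler: f_obs = f_src √((1−β)/(1+β))
= 682 × √(0.21400/1.7860) = 682 × 0.34615 = 236 GHz

f_obs ≈ 236 GHz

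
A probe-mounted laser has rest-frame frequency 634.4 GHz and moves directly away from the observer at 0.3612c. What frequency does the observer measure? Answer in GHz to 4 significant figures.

Relativistic Doppler: f_obs = f_src √((1−β)/(1+β))
= 634.4 × √(0.638800/1.36120) = 634.4 × 0.685049 = 434.6 GHz

f_obs ≈ 434.6 GHz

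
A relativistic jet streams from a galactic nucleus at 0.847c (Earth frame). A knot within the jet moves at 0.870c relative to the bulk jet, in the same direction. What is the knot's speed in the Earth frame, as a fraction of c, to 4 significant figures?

Relativistic velocity addition: u = (u' + v)/(1 + u'v/c²)
= (0.870 + 0.847)/(1 + 0.870×0.847) = 1.717/1.73689 = 0.9885

u ≈ 0.9885c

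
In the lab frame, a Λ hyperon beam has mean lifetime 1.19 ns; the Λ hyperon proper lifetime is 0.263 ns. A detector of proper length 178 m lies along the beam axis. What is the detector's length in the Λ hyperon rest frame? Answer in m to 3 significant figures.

L ≈ 39.3 m

Time dilation ⇒ γ = Δt/τ₀ = 1.19/0.263 = 4.5247
Length contraction: L = L₀/γ = 178/4.5247 = 39.3 m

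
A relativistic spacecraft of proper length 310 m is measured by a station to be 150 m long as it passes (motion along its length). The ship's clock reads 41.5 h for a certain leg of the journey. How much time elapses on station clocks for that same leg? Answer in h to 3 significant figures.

Δt ≈ 85.8 h

Length contraction ⇒ γ = L₀/L = 310/150 = 2.0667
Time dilation: Δt = γτ₀ = 2.0667 × 41.5 h = 85.8 h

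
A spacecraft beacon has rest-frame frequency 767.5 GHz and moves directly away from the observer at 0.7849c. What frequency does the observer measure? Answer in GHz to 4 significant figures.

Relativistic Doppler: f_obs = f_src √((1−β)/(1+β))
= 767.5 × √(0.215100/1.78490) = 767.5 × 0.347147 = 266.4 GHz

f_obs ≈ 266.4 GHz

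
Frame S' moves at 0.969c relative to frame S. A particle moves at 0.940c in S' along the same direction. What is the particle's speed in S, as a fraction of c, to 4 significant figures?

Relativistic velocity addition: u = (u' + v)/(1 + u'v/c²)
= (0.940 + 0.969)/(1 + 0.940×0.969) = 1.909/1.91086 = 0.9990

u ≈ 0.9990c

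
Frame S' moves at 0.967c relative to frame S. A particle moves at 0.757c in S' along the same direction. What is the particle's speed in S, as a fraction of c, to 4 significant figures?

u ≈ 0.9954c

Relativistic velocity addition: u = (u' + v)/(1 + u'v/c²)
= (0.757 + 0.967)/(1 + 0.757×0.967) = 1.724/1.73202 = 0.9954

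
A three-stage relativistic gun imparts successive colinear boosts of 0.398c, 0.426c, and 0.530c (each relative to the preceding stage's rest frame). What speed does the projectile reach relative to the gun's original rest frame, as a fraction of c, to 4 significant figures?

u ≈ 0.8989c

Compose boost 2: (0.426 + 0.398)/(1 + 0.426×0.398) = 0.8240/1.16955 = 0.704546
Compose boost 3: (0.530 + 0.704546)/(1 + 0.530×0.704546) = 1.23455/1.37341 = 0.8989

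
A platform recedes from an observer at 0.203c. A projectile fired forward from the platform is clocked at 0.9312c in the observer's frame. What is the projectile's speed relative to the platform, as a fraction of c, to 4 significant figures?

Inverse velocity addition: u' = (u − v)/(1 − uv/c²)
= (0.9312 − 0.203)/(1 − 0.9312×0.203) = 0.7282/0.810966 = 0.8979

u' ≈ 0.8979c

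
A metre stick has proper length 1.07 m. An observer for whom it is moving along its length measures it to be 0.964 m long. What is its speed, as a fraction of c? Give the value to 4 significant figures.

β ≈ 0.4340

γ = L₀/L = 1.07/0.964 = 1.10996
β = √(1 − 1/γ²) = 0.4340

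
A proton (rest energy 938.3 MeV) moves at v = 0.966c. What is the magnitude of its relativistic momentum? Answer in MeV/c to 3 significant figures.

γ = 1/√(1 − 0.966²) = 3.8678
p = γβm₀c = 3.8678 × 0.966 × 938.3 MeV/c = 3510 MeV/c

p ≈ 3510 MeV/c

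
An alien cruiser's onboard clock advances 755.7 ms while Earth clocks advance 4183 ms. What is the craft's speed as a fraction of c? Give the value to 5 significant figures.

β ≈ 0.98355

γ = Δt/τ₀ = 4183/755.7 = 5.535265
β = √(1 − 1/γ²) = √(1 − 1/5.535265²) = 0.98355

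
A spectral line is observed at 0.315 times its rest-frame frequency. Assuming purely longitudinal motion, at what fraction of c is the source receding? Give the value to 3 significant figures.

β ≈ 0.819

f_obs/f_src = √((1−β)/(1+β)) = 0.315  ⇒  (1−β)/(1+β) = 0.099225
β = |1 − D²|/(1 + D²) = |1 − 0.099225|/(1 + 0.099225) = 0.819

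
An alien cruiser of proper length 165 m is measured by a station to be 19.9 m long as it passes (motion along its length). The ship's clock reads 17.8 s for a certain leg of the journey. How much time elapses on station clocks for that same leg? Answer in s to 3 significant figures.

Length contraction ⇒ γ = L₀/L = 165/19.9 = 8.2915
Time dilation: Δt = γτ₀ = 8.2915 × 17.8 s = 148 s

Δt ≈ 148 s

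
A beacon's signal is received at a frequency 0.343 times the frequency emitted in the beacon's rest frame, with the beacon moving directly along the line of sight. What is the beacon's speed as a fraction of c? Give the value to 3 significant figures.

f_obs/f_src = √((1−β)/(1+β)) = 0.343  ⇒  (1−β)/(1+β) = 0.11765
β = |1 − D²|/(1 + D²) = |1 − 0.11765|/(1 + 0.11765) = 0.789

β ≈ 0.789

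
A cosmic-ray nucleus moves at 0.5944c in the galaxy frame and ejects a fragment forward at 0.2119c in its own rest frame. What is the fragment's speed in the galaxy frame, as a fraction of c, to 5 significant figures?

Compose boost 2: (0.2119 + 0.5944)/(1 + 0.2119×0.5944) = 0.80630/1.125953 = 0.71610

u ≈ 0.71610c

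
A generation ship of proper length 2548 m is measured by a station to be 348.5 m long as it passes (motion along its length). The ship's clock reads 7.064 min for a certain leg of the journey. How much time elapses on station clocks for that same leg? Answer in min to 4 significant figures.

Length contraction ⇒ γ = L₀/L = 2548/348.5 = 7.31133
Time dilation: Δt = γτ₀ = 7.31133 × 7.064 min = 51.65 min

Δt ≈ 51.65 min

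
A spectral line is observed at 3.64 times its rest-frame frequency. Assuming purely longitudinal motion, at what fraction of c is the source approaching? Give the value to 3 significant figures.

f_obs/f_src = √((1+β)/(1−β)) = 3.64  ⇒  (1+β)/(1−β) = 13.250
β = |1 − D²|/(1 + D²) = |1 − 13.250|/(1 + 13.250) = 0.860

β ≈ 0.860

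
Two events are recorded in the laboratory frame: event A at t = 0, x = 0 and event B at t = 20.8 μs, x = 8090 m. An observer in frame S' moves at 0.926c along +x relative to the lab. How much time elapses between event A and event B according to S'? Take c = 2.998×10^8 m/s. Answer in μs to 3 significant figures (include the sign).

γ = 1/√(1 − 0.926²) = 2.6488
Δt' = γ(Δt − vΔx/c²) = 2.6488 × (20.8 μs − 0.926×8090 m / (2.998×10^8 m/s))
= 2.6488 × (-4.1878 μs) = -11.1 μs

Δt' ≈ -11.1 μs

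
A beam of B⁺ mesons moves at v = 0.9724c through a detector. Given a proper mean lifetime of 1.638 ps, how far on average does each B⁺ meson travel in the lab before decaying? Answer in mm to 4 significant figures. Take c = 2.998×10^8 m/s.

γ = 1/√(1 − 0.9724²) = 4.28596
Dilated lifetime: Δt = γτ₀ = 4.28596 × 1.638 ps = 7.02040 ps
d = vΔt = 0.9724c × 7.02040 ps = 2.91526×10^8 m/s × 7.02040×10^-12 s = 2.047 mm

d ≈ 2.047 mm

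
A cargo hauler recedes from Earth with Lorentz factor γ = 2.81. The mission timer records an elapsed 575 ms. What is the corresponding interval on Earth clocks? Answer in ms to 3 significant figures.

γ = 2.81 (given)
Time dilation: Δt = γτ₀ = 2.81 × 575 ms = 1620 ms

Δt ≈ 1620 ms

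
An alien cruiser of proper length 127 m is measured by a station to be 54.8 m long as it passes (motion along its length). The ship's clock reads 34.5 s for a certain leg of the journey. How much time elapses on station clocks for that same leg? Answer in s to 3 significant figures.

Δt ≈ 80.0 s

Length contraction ⇒ γ = L₀/L = 127/54.8 = 2.3175
Time dilation: Δt = γτ₀ = 2.3175 × 34.5 s = 80.0 s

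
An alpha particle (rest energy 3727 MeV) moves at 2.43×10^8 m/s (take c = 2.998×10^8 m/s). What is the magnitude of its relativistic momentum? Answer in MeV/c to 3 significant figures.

p ≈ 5160 MeV/c

β = v/c = 2.43×10^8 / 2.998×10^8 = 0.81054
γ = 1/√(1 − 0.81054²) = 1.7074
p = γβm₀c = 1.7074 × 0.81054 × 3727 MeV/c = 5160 MeV/c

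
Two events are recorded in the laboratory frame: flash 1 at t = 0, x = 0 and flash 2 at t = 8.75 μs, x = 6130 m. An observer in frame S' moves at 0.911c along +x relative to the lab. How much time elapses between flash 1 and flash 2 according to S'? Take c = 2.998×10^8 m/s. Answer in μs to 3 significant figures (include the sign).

γ = 1/√(1 − 0.911²) = 2.4248
Δt' = γ(Δt − vΔx/c²) = 2.4248 × (8.75 μs − 0.911×6130 m / (2.998×10^8 m/s))
= 2.4248 × (-9.8772 μs) = -24.0 μs

Δt' ≈ -24.0 μs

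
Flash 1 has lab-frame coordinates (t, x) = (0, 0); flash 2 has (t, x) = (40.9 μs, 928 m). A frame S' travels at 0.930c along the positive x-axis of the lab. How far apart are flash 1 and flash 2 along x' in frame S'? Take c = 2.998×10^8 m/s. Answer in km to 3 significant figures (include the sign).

γ = 1/√(1 − 0.930²) = 2.7206
Δx' = γ(Δx − vΔt) = 2.7206 × (928 m − 0.930×(2.998×10^8 m/s)×40.9×10^-6 s)
= 2.7206 × (-10475 m) = -28.5 km

Δx' ≈ -28.5 km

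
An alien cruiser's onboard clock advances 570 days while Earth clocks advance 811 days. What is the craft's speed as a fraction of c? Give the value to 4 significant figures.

β ≈ 0.7114

γ = Δt/τ₀ = 811/570 = 1.42281
β = √(1 − 1/γ²) = √(1 − 1/1.42281²) = 0.7114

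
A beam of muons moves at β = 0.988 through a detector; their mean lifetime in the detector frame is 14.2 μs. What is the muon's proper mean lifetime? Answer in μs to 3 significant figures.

τ₀ ≈ 2.19 μs

γ = 1/√(1 − 0.988²) = 6.4744
Proper time: τ₀ = Δt/γ = 14.2/6.4744 = 2.19 μs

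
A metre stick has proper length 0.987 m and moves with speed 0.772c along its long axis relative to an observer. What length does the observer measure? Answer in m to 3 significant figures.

γ = 1/√(1 − 0.772²) = 1.5733
Length contraction: L = L₀/γ = 0.987/1.5733 = 0.627 m

L ≈ 0.627 m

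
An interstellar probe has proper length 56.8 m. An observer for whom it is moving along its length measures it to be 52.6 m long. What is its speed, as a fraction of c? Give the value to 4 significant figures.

β ≈ 0.3774

γ = L₀/L = 56.8/52.6 = 1.07985
β = √(1 − 1/γ²) = 0.3774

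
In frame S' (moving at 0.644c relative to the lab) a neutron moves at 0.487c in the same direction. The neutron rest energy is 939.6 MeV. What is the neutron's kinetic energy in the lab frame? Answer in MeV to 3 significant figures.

K ≈ 908 MeV

u_lab = (0.487 + 0.644)/(1 + 0.487×0.644) = 0.860974
γ = 1/√(1 − 0.860974²) = 1.9660
K = (γ − 1)m₀c² = (1.9660 − 1) × 939.6 = 0.96599 × 939.6 = 908 MeV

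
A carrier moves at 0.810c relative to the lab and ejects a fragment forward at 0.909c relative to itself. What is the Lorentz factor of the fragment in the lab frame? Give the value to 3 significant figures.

γ ≈ 7.10

u_lab = (0.909 + 0.810)/(1 + 0.909×0.810) = 1.719/1.73629 = 0.990042
γ = 1/√(1 − 0.990042²) = 7.10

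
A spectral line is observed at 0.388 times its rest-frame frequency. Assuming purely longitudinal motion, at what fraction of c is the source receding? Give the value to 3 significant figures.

f_obs/f_src = √((1−β)/(1+β)) = 0.388  ⇒  (1−β)/(1+β) = 0.15054
β = |1 − D²|/(1 + D²) = |1 − 0.15054|/(1 + 0.15054) = 0.738

β ≈ 0.738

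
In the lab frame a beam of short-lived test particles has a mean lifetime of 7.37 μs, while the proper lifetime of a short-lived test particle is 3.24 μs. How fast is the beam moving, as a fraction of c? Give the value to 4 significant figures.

β ≈ 0.8982

γ = Δt/τ₀ = 7.37/3.24 = 2.27469
β = √(1 − 1/γ²) = √(1 − 1/2.27469²) = 0.8982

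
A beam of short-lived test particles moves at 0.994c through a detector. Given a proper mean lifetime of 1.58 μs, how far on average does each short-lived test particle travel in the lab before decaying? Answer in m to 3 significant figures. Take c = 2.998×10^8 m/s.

d ≈ 4300 m

γ = 1/√(1 − 0.994²) = 9.1424
Dilated lifetime: Δt = γτ₀ = 9.1424 × 1.58 μs = 14.445 μs
d = vΔt = 0.994c × 14.445 μs = 2.9800×10^8 m/s × 1.4445×10^-5 s = 4300 m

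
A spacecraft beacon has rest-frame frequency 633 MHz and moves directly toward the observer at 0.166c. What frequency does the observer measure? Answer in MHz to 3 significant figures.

Relativistic Doppler: f_obs = f_src √((1+β)/(1−β))
= 633 × √(1.1660/0.83400) = 633 × 1.1824 = 748 MHz

f_obs ≈ 748 MHz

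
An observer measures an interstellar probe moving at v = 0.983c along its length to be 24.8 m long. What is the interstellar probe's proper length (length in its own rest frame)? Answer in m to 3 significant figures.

γ = 1/√(1 − 0.983²) = 5.4465
L₀ = γL = 5.4465 × 24.8 = 135 m

L₀ ≈ 135 m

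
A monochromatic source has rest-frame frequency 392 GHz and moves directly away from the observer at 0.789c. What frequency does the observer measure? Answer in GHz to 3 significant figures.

f_obs ≈ 135 GHz

Relativistic Doppler: f_obs = f_src √((1−β)/(1+β))
= 392 × √(0.21100/1.7890) = 392 × 0.34343 = 135 GHz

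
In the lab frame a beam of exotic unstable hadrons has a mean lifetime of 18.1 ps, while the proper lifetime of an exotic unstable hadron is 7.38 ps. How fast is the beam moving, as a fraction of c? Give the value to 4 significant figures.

β ≈ 0.9131

γ = Δt/τ₀ = 18.1/7.38 = 2.45257
β = √(1 − 1/γ²) = √(1 − 1/2.45257²) = 0.9131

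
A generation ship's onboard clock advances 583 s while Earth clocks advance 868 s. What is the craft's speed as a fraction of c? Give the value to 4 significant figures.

β ≈ 0.7409

γ = Δt/τ₀ = 868/583 = 1.48885
β = √(1 − 1/γ²) = √(1 − 1/1.48885²) = 0.7409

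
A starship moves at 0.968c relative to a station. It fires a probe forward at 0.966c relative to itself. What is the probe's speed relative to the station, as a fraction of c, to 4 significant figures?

u ≈ 0.9994c

Relativistic velocity addition: u = (u' + v)/(1 + u'v/c²)
= (0.966 + 0.968)/(1 + 0.966×0.968) = 1.934/1.93509 = 0.9994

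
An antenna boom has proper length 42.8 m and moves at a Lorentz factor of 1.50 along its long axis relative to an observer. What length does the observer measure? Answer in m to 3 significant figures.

γ = 1.50 (given)
Length contraction: L = L₀/γ = 42.8/1.50 = 28.5 m

L ≈ 28.5 m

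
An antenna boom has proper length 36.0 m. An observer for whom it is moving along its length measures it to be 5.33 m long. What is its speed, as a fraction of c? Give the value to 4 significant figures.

γ = L₀/L = 36.0/5.33 = 6.75422
β = √(1 − 1/γ²) = 0.9890

β ≈ 0.9890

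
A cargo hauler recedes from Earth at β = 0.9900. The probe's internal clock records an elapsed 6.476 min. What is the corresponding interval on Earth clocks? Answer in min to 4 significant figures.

γ = 1/√(1 − 0.9900²) = 7.08881
Time dilation: Δt = γτ₀ = 7.08881 × 6.476 min = 45.91 min

Δt ≈ 45.91 min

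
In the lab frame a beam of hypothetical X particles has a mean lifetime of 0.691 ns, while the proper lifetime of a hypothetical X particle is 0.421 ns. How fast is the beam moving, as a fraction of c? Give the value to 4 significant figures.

γ = Δt/τ₀ = 0.691/0.421 = 1.64133
β = √(1 − 1/γ²) = √(1 − 1/1.64133²) = 0.7930

β ≈ 0.7930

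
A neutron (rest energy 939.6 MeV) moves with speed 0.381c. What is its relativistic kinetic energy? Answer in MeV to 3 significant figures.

K ≈ 76.7 MeV

γ = 1/√(1 − 0.381²) = 1.0816
K = (γ − 1)m₀c² = (1.0816 − 1) × 939.6 MeV = 0.081578 × 939.6 MeV = 76.7 MeV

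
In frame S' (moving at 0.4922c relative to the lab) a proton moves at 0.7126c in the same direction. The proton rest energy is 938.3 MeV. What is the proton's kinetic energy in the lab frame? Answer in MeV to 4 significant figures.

K ≈ 1137 MeV

u_lab = (0.7126 + 0.4922)/(1 + 0.7126×0.4922) = 0.8919544
γ = 1/√(1 − 0.8919544²) = 2.21178
K = (γ − 1)m₀c² = (2.21178 − 1) × 938.3 = 1.21178 × 938.3 = 1137 MeV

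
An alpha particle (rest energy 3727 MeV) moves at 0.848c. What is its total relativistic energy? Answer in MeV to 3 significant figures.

γ = 1/√(1 − 0.848²) = 1.8868
E = γm₀c² = 1.8868 × 3727 MeV = 7030 MeV

E ≈ 7030 MeV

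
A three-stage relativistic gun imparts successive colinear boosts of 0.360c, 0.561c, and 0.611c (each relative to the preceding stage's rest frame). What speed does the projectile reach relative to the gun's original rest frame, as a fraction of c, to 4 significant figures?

u ≈ 0.9381c

Compose boost 2: (0.561 + 0.360)/(1 + 0.561×0.360) = 0.9210/1.20196 = 0.766248
Compose boost 3: (0.611 + 0.766248)/(1 + 0.611×0.766248) = 1.37725/1.46818 = 0.9381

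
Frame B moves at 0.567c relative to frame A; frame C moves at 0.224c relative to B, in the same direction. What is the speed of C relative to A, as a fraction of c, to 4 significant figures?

Compose boost 2: (0.224 + 0.567)/(1 + 0.224×0.567) = 0.7910/1.12701 = 0.7019

u ≈ 0.7019c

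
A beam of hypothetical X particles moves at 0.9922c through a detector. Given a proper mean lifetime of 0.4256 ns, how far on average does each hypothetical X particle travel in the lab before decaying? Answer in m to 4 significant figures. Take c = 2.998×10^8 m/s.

d ≈ 1.016 m

γ = 1/√(1 − 0.9922²) = 8.02207
Dilated lifetime: Δt = γτ₀ = 8.02207 × 0.4256 ns = 3.41419 ns
d = vΔt = 0.9922c × 3.41419 ns = 2.97462×10^8 m/s × 3.41419×10^-9 s = 1.016 m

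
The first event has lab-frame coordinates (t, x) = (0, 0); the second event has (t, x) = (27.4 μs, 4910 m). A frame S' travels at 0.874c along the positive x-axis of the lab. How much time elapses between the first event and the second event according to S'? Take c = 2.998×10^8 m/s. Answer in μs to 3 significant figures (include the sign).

γ = 1/√(1 − 0.874²) = 2.0579
Δt' = γ(Δt − vΔx/c²) = 2.0579 × (27.4 μs − 0.874×4910 m / (2.998×10^8 m/s))
= 2.0579 × (13.086 μs) = 26.9 μs

Δt' ≈ 26.9 μs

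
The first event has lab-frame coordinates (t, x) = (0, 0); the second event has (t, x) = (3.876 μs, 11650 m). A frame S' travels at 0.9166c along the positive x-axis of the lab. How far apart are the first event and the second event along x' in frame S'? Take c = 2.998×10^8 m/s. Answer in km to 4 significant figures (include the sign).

Δx' ≈ 26.48 km

γ = 1/√(1 − 0.9166²) = 2.50122
Δx' = γ(Δx − vΔt) = 2.50122 × (11650 m − 0.9166×(2.998×10^8 m/s)×3.876×10^-6 s)
= 2.50122 × (10584.9 m) = 26.48 km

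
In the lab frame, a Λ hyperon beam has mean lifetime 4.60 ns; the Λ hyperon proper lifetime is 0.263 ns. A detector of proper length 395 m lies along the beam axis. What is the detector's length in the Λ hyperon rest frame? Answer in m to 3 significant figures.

Time dilation ⇒ γ = Δt/τ₀ = 4.60/0.263 = 17.490
Length contraction: L = L₀/γ = 395/17.490 = 22.6 m

L ≈ 22.6 m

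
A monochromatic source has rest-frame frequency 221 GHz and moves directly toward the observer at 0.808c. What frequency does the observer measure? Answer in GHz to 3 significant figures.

f_obs ≈ 678 GHz

Relativistic Doppler: f_obs = f_src √((1+β)/(1−β))
= 221 × √(1.8080/0.19200) = 221 × 3.0687 = 678 GHz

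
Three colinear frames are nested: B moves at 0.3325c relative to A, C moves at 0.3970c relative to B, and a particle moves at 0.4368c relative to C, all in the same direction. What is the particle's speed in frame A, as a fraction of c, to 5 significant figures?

u ≈ 0.84373c

Compose boost 2: (0.3970 + 0.3325)/(1 + 0.3970×0.3325) = 0.72950/1.132003 = 0.6444332
Compose boost 3: (0.4368 + 0.6444332)/(1 + 0.4368×0.6444332) = 1.081233/1.281488 = 0.84373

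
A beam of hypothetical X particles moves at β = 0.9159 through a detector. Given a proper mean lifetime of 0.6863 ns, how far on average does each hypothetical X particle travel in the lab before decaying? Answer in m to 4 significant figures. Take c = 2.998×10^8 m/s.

d ≈ 0.4695 m

γ = 1/√(1 − 0.9159²) = 2.49124
Dilated lifetime: Δt = γτ₀ = 2.49124 × 0.6863 ns = 1.70974 ns
d = vΔt = 0.9159c × 1.70974 ns = 2.74587×10^8 m/s × 1.70974×10^-9 s = 0.4695 m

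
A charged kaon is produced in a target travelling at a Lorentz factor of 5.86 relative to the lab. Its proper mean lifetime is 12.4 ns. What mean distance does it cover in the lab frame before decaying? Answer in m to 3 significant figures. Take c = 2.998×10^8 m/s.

β = √(1 − 1/γ²) = √(1 − 1/5.86²) = 0.98533
Dilated lifetime: Δt = γτ₀ = 5.86 × 12.4 ns = 72.664 ns
d = vΔt = 0.98533c × 72.664 ns = 2.9540×10^8 m/s × 7.2664×10^-8 s = 21.5 m

d ≈ 21.5 m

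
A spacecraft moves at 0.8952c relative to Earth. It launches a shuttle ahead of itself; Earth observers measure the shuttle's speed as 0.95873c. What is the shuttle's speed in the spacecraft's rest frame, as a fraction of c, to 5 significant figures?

u' ≈ 0.44820c

Inverse velocity addition: u' = (u − v)/(1 − uv/c²)
= (0.95873 − 0.8952)/(1 − 0.95873×0.8952) = 0.063530/0.1417449 = 0.44820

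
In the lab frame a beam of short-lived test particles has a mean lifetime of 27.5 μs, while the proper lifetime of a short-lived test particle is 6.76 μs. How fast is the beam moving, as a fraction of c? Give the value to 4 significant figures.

β ≈ 0.9693

γ = Δt/τ₀ = 27.5/6.76 = 4.06805
β = √(1 − 1/γ²) = √(1 − 1/4.06805²) = 0.9693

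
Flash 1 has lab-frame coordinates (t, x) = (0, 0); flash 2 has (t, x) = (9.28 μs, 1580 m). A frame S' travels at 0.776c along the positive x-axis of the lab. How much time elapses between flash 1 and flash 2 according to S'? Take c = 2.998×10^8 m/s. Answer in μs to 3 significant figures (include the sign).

Δt' ≈ 8.23 μs

γ = 1/√(1 − 0.776²) = 1.5855
Δt' = γ(Δt − vΔx/c²) = 1.5855 × (9.28 μs − 0.776×1580 m / (2.998×10^8 m/s))
= 1.5855 × (5.1903 μs) = 8.23 μs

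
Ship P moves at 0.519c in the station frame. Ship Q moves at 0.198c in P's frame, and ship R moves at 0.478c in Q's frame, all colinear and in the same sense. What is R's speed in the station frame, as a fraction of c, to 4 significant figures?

Compose boost 2: (0.198 + 0.519)/(1 + 0.198×0.519) = 0.7170/1.10276 = 0.650186
Compose boost 3: (0.478 + 0.650186)/(1 + 0.478×0.650186) = 1.12819/1.31079 = 0.8607

u ≈ 0.8607c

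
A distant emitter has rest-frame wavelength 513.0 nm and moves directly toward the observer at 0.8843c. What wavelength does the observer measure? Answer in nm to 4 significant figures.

λ_obs ≈ 127.1 nm

Relativistic Doppler: λ_obs = λ_src √((1−β)/(1+β))
= 513.0 × √(0.115700/1.88430) = 513.0 × 0.247794 = 127.1 nm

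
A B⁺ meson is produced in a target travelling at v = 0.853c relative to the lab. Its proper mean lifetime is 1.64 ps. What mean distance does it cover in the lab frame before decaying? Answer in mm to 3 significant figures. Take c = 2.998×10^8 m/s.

γ = 1/√(1 − 0.853²) = 1.9160
Dilated lifetime: Δt = γτ₀ = 1.9160 × 1.64 ps = 3.1423 ps
d = vΔt = 0.853c × 3.1423 ps = 2.5573×10^8 m/s × 3.1423×10^-12 s = 0.804 mm

d ≈ 0.804 mm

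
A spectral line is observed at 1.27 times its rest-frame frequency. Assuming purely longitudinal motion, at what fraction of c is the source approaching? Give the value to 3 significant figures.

f_obs/f_src = √((1+β)/(1−β)) = 1.27  ⇒  (1+β)/(1−β) = 1.6129
β = |1 − D²|/(1 + D²) = |1 − 1.6129|/(1 + 1.6129) = 0.235

β ≈ 0.235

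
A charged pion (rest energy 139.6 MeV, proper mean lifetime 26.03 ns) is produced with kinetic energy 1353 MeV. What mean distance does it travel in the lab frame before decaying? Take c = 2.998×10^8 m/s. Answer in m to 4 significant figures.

γ = 1 + K/(m₀c²) = 1 + 1353/139.6 = 10.6920
β = √(1 − 1/γ²) = 0.995617
Dilated lifetime: γτ₀ = 10.6920 × 26.03 ns = 278.312 ns
d = βc·γτ₀ = 0.995617 × (2.998×10^8 m/s) × 2.78312×10^-7 s = 83.07 m

d ≈ 83.07 m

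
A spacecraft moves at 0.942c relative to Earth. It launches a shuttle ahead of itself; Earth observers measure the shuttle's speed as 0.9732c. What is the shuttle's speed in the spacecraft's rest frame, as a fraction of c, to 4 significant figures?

u' ≈ 0.3748c

Inverse velocity addition: u' = (u − v)/(1 − uv/c²)
= (0.9732 − 0.942)/(1 − 0.9732×0.942) = 0.03120/0.0832456 = 0.3748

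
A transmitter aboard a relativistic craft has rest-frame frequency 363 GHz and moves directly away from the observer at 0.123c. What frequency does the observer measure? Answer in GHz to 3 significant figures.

Relativistic Doppler: f_obs = f_src √((1−β)/(1+β))
= 363 × √(0.87700/1.1230) = 363 × 0.88371 = 321 GHz

f_obs ≈ 321 GHz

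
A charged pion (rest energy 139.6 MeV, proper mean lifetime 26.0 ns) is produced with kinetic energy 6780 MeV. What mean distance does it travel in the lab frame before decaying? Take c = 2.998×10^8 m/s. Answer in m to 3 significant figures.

d ≈ 386 m

γ = 1 + K/(m₀c²) = 1 + 6780/139.6 = 49.567
β = √(1 − 1/γ²) = 0.99980
Dilated lifetime: γτ₀ = 49.567 × 26.0 ns = 1288.8 ns
d = βc·γτ₀ = 0.99980 × (2.998×10^8 m/s) × 1.2888×10^-6 s = 386 m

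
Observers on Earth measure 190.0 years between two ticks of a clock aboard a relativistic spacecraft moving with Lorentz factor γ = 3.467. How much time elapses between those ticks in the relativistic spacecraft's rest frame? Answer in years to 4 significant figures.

τ₀ ≈ 54.80 years

γ = 3.467 (given)
Proper time: τ₀ = Δt/γ = 190.0/3.467 = 54.80 years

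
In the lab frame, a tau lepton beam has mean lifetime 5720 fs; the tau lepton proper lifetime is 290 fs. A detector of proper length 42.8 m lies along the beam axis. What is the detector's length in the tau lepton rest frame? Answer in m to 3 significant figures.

L ≈ 2.17 m

Time dilation ⇒ γ = Δt/τ₀ = 5720/290 = 19.724
Length contraction: L = L₀/γ = 42.8/19.724 = 2.17 m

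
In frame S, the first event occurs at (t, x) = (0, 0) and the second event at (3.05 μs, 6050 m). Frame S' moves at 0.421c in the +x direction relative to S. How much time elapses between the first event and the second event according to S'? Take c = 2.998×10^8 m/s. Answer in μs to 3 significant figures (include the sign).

γ = 1/√(1 − 0.421²) = 1.1025
Δt' = γ(Δt − vΔx/c²) = 1.1025 × (3.05 μs − 0.421×6050 m / (2.998×10^8 m/s))
= 1.1025 × (-5.4458 μs) = -6.00 μs

Δt' ≈ -6.00 μs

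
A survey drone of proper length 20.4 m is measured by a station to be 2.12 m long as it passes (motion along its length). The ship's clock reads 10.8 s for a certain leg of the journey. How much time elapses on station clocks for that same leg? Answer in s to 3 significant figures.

Length contraction ⇒ γ = L₀/L = 20.4/2.12 = 9.6226
Time dilation: Δt = γτ₀ = 9.6226 × 10.8 s = 104 s

Δt ≈ 104 s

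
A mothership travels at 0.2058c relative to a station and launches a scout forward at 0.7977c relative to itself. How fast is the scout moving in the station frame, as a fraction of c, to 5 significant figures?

Compose boost 2: (0.7977 + 0.2058)/(1 + 0.7977×0.2058) = 1.0035/1.164167 = 0.86199

u ≈ 0.86199c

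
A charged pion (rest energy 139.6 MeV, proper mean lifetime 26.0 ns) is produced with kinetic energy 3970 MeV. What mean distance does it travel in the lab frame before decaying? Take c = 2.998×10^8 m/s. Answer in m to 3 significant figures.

γ = 1 + K/(m₀c²) = 1 + 3970/139.6 = 29.438
β = √(1 − 1/γ²) = 0.99942
Dilated lifetime: γτ₀ = 29.438 × 26.0 ns = 765.40 ns
d = βc·γτ₀ = 0.99942 × (2.998×10^8 m/s) × 7.6540×10^-7 s = 229 m

d ≈ 229 m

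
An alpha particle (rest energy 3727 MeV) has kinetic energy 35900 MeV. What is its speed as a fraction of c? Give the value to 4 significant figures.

β ≈ 0.9956

γ = 1 + K/(m₀c²) = 1 + 35900/3727 = 10.6324
β = √(1 − 1/γ²) = 0.9956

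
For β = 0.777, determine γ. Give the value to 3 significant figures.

γ ≈ 1.59

γ = 1/√(1 − β²) = 1/√(1 − 0.777²) = 1/√(0.39627) = 1.59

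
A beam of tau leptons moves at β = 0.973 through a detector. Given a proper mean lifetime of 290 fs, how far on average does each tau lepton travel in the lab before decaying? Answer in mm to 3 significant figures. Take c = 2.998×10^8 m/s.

d ≈ 0.367 mm

γ = 1/√(1 − 0.973²) = 4.3327
Dilated lifetime: Δt = γτ₀ = 4.3327 × 290 fs = 1256.5 fs
d = vΔt = 0.973c × 1256.5 fs = 2.9171×10^8 m/s × 1.2565×10^-12 s = 0.367 mm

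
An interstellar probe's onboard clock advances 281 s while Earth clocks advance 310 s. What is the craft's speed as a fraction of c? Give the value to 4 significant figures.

γ = Δt/τ₀ = 310/281 = 1.10320
β = √(1 − 1/γ²) = √(1 − 1/1.10320²) = 0.4223

β ≈ 0.4223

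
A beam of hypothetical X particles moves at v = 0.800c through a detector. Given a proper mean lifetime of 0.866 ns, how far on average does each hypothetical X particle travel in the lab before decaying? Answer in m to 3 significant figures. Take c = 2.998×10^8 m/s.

γ = 1/√(1 − 0.800²) = 1.6667
Dilated lifetime: Δt = γτ₀ = 1.6667 × 0.866 ns = 1.4433 ns
d = vΔt = 0.800c × 1.4433 ns = 2.3984×10^8 m/s × 1.4433×10^-9 s = 0.346 m

d ≈ 0.346 m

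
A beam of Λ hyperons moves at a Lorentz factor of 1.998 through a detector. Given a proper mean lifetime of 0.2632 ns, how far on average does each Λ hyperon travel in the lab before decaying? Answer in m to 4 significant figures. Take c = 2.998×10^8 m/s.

d ≈ 0.1365 m

β = √(1 − 1/γ²) = √(1 − 1/1.998²) = 0.865736
Dilated lifetime: Δt = γτ₀ = 1.998 × 0.2632 ns = 0.525874 ns
d = vΔt = 0.865736c × 0.525874 ns = 2.59548×10^8 m/s × 5.25874×10^-10 s = 0.1365 m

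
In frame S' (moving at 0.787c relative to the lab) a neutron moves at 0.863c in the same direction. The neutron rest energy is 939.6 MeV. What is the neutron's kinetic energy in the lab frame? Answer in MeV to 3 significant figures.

K ≈ 4120 MeV

u_lab = (0.863 + 0.787)/(1 + 0.863×0.787) = 0.982622
γ = 1/√(1 − 0.982622²) = 5.3874
K = (γ − 1)m₀c² = (5.3874 − 1) × 939.6 = 4.3874 × 939.6 = 4120 MeV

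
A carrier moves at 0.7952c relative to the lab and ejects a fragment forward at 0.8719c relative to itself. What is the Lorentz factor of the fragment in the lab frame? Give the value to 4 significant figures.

γ ≈ 5.703

u_lab = (0.8719 + 0.7952)/(1 + 0.8719×0.7952) = 1.6671/1.693335 = 0.9845070
γ = 1/√(1 − 0.9845070²) = 5.703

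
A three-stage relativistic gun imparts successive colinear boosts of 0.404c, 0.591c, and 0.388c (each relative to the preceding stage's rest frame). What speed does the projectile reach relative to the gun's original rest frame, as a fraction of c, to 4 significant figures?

u ≈ 0.9082c

Compose boost 2: (0.591 + 0.404)/(1 + 0.591×0.404) = 0.9950/1.23876 = 0.803220
Compose boost 3: (0.388 + 0.803220)/(1 + 0.388×0.803220) = 1.19122/1.31165 = 0.9082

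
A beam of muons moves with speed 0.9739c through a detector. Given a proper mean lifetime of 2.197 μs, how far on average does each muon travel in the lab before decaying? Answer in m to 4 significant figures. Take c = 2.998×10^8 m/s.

γ = 1/√(1 − 0.9739²) = 4.40572
Dilated lifetime: Δt = γτ₀ = 4.40572 × 2.197 μs = 9.67937 μs
d = vΔt = 0.9739c × 9.67937 μs = 2.91975×10^8 m/s × 9.67937×10^-6 s = 2826 m

d ≈ 2826 m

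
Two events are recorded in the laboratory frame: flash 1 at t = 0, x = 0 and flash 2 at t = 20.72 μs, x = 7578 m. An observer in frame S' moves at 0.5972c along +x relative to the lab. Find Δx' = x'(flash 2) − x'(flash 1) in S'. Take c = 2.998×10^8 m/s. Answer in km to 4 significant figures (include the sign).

Δx' ≈ 4.823 km

γ = 1/√(1 − 0.5972²) = 1.24674
Δx' = γ(Δx − vΔt) = 1.24674 × (7578 m − 0.5972×(2.998×10^8 m/s)×20.72×10^-6 s)
= 1.24674 × (3868.28 m) = 4.823 km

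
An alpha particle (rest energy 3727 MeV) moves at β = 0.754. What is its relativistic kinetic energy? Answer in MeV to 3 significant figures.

γ = 1/√(1 − 0.754²) = 1.5224
K = (γ − 1)m₀c² = (1.5224 − 1) × 3727 MeV = 0.52236 × 3727 MeV = 1950 MeV

K ≈ 1950 MeV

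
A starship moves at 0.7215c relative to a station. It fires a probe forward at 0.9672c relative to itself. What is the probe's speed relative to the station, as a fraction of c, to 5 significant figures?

Relativistic velocity addition: u = (u' + v)/(1 + u'v/c²)
= (0.9672 + 0.7215)/(1 + 0.9672×0.7215) = 1.6887/1.697835 = 0.99462

u ≈ 0.99462c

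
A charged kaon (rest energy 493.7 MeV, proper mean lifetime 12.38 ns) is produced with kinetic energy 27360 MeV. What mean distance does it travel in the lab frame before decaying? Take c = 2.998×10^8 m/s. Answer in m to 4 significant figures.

γ = 1 + K/(m₀c²) = 1 + 27360/493.7 = 56.4183
β = √(1 − 1/γ²) = 0.999843
Dilated lifetime: γτ₀ = 56.4183 × 12.38 ns = 698.458 ns
d = βc·γτ₀ = 0.999843 × (2.998×10^8 m/s) × 6.98458×10^-7 s = 209.4 m

d ≈ 209.4 m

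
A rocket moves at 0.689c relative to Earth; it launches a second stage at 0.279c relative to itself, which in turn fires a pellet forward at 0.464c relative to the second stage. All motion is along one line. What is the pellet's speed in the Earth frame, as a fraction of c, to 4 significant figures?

Compose boost 2: (0.279 + 0.689)/(1 + 0.279×0.689) = 0.9680/1.19223 = 0.811923
Compose boost 3: (0.464 + 0.811923)/(1 + 0.464×0.811923) = 1.27592/1.37673 = 0.9268

u ≈ 0.9268c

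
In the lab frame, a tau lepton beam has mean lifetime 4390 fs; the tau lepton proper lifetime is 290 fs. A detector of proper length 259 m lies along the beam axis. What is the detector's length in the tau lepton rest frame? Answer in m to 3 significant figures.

Time dilation ⇒ γ = Δt/τ₀ = 4390/290 = 15.138
Length contraction: L = L₀/γ = 259/15.138 = 17.1 m

L ≈ 17.1 m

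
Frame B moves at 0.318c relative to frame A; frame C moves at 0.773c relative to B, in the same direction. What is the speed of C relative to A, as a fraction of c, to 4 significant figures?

Compose boost 2: (0.773 + 0.318)/(1 + 0.773×0.318) = 1.091/1.24581 = 0.8757

u ≈ 0.8757c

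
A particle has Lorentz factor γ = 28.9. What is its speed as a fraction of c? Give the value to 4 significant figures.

β = √(1 − 1/γ²) = √(1 − 1/28.9²) = √(0.998803) = 0.9994

β ≈ 0.9994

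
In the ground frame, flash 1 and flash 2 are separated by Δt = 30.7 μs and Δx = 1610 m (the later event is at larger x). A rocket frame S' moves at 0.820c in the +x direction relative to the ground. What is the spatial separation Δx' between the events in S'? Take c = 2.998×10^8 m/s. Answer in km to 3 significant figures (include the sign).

γ = 1/√(1 − 0.820²) = 1.7471
Δx' = γ(Δx − vΔt) = 1.7471 × (1610 m − 0.820×(2.998×10^8 m/s)×30.7×10^-6 s)
= 1.7471 × (-5937.2 m) = -10.4 km

Δx' ≈ -10.4 km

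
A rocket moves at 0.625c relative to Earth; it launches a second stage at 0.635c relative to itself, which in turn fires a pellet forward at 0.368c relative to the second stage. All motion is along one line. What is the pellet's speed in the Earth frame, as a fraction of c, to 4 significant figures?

Compose boost 2: (0.635 + 0.625)/(1 + 0.635×0.625) = 1.260/1.39688 = 0.902013
Compose boost 3: (0.368 + 0.902013)/(1 + 0.368×0.902013) = 1.27001/1.33194 = 0.9535

u ≈ 0.9535c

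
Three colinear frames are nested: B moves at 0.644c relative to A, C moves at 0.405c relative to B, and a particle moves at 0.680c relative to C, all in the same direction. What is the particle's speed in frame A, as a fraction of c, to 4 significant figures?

Compose boost 2: (0.405 + 0.644)/(1 + 0.405×0.644) = 1.049/1.26082 = 0.831998
Compose boost 3: (0.680 + 0.831998)/(1 + 0.680×0.831998) = 1.51200/1.56576 = 0.9657

u ≈ 0.9657c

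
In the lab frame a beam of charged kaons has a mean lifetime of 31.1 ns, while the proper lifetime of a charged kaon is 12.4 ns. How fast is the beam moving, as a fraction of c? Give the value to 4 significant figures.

γ = Δt/τ₀ = 31.1/12.4 = 2.50806
β = √(1 − 1/γ²) = √(1 − 1/2.50806²) = 0.9171

β ≈ 0.9171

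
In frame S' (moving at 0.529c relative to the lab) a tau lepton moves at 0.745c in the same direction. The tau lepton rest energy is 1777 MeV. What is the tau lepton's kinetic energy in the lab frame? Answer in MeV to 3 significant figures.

K ≈ 2600 MeV

u_lab = (0.745 + 0.529)/(1 + 0.745×0.529) = 0.913848
γ = 1/√(1 − 0.913848²) = 2.4627
K = (γ − 1)m₀c² = (2.4627 − 1) × 1777 = 1.4627 × 1777 = 2600 MeV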